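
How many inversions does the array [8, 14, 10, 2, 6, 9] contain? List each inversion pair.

Finding inversions in [8, 14, 10, 2, 6, 9]:

(0, 3): arr[0]=8 > arr[3]=2
(0, 4): arr[0]=8 > arr[4]=6
(1, 2): arr[1]=14 > arr[2]=10
(1, 3): arr[1]=14 > arr[3]=2
(1, 4): arr[1]=14 > arr[4]=6
(1, 5): arr[1]=14 > arr[5]=9
(2, 3): arr[2]=10 > arr[3]=2
(2, 4): arr[2]=10 > arr[4]=6
(2, 5): arr[2]=10 > arr[5]=9

Total inversions: 9

The array has 9 inversion(s): (0,3), (0,4), (1,2), (1,3), (1,4), (1,5), (2,3), (2,4), (2,5). Each pair (i,j) satisfies i < j and arr[i] > arr[j].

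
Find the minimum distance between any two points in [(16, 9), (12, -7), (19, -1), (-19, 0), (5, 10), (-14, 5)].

Computing all pairwise distances among 6 points:

d((16, 9), (12, -7)) = 16.4924
d((16, 9), (19, -1)) = 10.4403
d((16, 9), (-19, 0)) = 36.1386
d((16, 9), (5, 10)) = 11.0454
d((16, 9), (-14, 5)) = 30.2655
d((12, -7), (19, -1)) = 9.2195
d((12, -7), (-19, 0)) = 31.7805
d((12, -7), (5, 10)) = 18.3848
d((12, -7), (-14, 5)) = 28.6356
d((19, -1), (-19, 0)) = 38.0132
d((19, -1), (5, 10)) = 17.8045
d((19, -1), (-14, 5)) = 33.541
d((-19, 0), (5, 10)) = 26.0
d((-19, 0), (-14, 5)) = 7.0711 <-- minimum
d((5, 10), (-14, 5)) = 19.6469

Closest pair: (-19, 0) and (-14, 5) with distance 7.0711

The closest pair is (-19, 0) and (-14, 5) with Euclidean distance 7.0711. For 6 points, brute-force pairwise comparison is shown above. For large n, the divide-and-conquer algorithm (sort by x, recurse on halves, check the dividing strip) achieves O(n log n).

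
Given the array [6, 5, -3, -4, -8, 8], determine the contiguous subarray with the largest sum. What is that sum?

Using Kadane's algorithm on [6, 5, -3, -4, -8, 8]:

Scanning through the array:
Position 1 (value 5): max_ending_here = 11, max_so_far = 11
Position 2 (value -3): max_ending_here = 8, max_so_far = 11
Position 3 (value -4): max_ending_here = 4, max_so_far = 11
Position 4 (value -8): max_ending_here = -4, max_so_far = 11
Position 5 (value 8): max_ending_here = 8, max_so_far = 11

Maximum subarray: [6, 5]
Maximum sum: 11

The maximum subarray is [6, 5] with sum 11. This subarray runs from index 0 to index 1.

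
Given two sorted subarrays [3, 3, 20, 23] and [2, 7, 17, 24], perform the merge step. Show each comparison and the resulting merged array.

Merging process:

Compare 3 vs 2: take 2 from right. Merged: [2]
Compare 3 vs 7: take 3 from left. Merged: [2, 3]
Compare 3 vs 7: take 3 from left. Merged: [2, 3, 3]
Compare 20 vs 7: take 7 from right. Merged: [2, 3, 3, 7]
Compare 20 vs 17: take 17 from right. Merged: [2, 3, 3, 7, 17]
Compare 20 vs 24: take 20 from left. Merged: [2, 3, 3, 7, 17, 20]
Compare 23 vs 24: take 23 from left. Merged: [2, 3, 3, 7, 17, 20, 23]
Append remaining from right: [24]. Merged: [2, 3, 3, 7, 17, 20, 23, 24]

Final merged array: [2, 3, 3, 7, 17, 20, 23, 24]
Total comparisons: 7

The merged array is [2, 3, 3, 7, 17, 20, 23, 24], requiring 7 comparisons. The merge step runs in O(n) time where n is the total number of elements.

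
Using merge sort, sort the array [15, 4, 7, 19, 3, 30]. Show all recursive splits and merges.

Merge sort trace:

Split: [15, 4, 7, 19, 3, 30] -> [15, 4, 7] and [19, 3, 30]
  Split: [15, 4, 7] -> [15] and [4, 7]
    Split: [4, 7] -> [4] and [7]
    Merge: [4] + [7] -> [4, 7]
  Merge: [15] + [4, 7] -> [4, 7, 15]
  Split: [19, 3, 30] -> [19] and [3, 30]
    Split: [3, 30] -> [3] and [30]
    Merge: [3] + [30] -> [3, 30]
  Merge: [19] + [3, 30] -> [3, 19, 30]
Merge: [4, 7, 15] + [3, 19, 30] -> [3, 4, 7, 15, 19, 30]

Final sorted array: [3, 4, 7, 15, 19, 30]

The merge sort proceeds by recursively splitting the array and merging sorted halves.
After all merges, the sorted array is [3, 4, 7, 15, 19, 30].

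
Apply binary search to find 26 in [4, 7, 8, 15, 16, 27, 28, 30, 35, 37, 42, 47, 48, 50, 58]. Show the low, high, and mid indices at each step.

Binary search for 26 in [4, 7, 8, 15, 16, 27, 28, 30, 35, 37, 42, 47, 48, 50, 58]:

lo=0, hi=14, mid=7, arr[mid]=30 -> 30 > 26, search left half
lo=0, hi=6, mid=3, arr[mid]=15 -> 15 < 26, search right half
lo=4, hi=6, mid=5, arr[mid]=27 -> 27 > 26, search left half
lo=4, hi=4, mid=4, arr[mid]=16 -> 16 < 26, search right half
lo=5 > hi=4, target 26 not found

Binary search determines that 26 is not in the array after 4 comparisons. The search space was exhausted without finding the target.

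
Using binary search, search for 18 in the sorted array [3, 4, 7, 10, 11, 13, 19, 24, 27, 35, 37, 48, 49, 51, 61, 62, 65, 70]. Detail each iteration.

Binary search for 18 in [3, 4, 7, 10, 11, 13, 19, 24, 27, 35, 37, 48, 49, 51, 61, 62, 65, 70]:

lo=0, hi=17, mid=8, arr[mid]=27 -> 27 > 18, search left half
lo=0, hi=7, mid=3, arr[mid]=10 -> 10 < 18, search right half
lo=4, hi=7, mid=5, arr[mid]=13 -> 13 < 18, search right half
lo=6, hi=7, mid=6, arr[mid]=19 -> 19 > 18, search left half
lo=6 > hi=5, target 18 not found

Binary search determines that 18 is not in the array after 4 comparisons. The search space was exhausted without finding the target.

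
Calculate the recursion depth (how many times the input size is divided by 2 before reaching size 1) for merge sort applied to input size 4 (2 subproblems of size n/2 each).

For divide and conquer with division factor 2:

Problem sizes at each level:
Level 0: 4
Level 1: 2
Level 2: 1

The root is level 0 and the size-1 base case is level 2 (the tree spans levels 0 through 2, i.e. 3 levels counting the root), so the depth is the number of divisions: log_2(4) = 2

The recursion tree depth is log_2(4) = 2. At each level, the problem size is divided by 2, so it takes 2 divisions to reduce to a base case of size 1. The algorithm makes 2 recursive calls at each level.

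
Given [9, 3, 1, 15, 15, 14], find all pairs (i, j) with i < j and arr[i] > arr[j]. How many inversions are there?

Finding inversions in [9, 3, 1, 15, 15, 14]:

(0, 1): arr[0]=9 > arr[1]=3
(0, 2): arr[0]=9 > arr[2]=1
(1, 2): arr[1]=3 > arr[2]=1
(3, 5): arr[3]=15 > arr[5]=14
(4, 5): arr[4]=15 > arr[5]=14

Total inversions: 5

The array has 5 inversion(s): (0,1), (0,2), (1,2), (3,5), (4,5). Each pair (i,j) satisfies i < j and arr[i] > arr[j].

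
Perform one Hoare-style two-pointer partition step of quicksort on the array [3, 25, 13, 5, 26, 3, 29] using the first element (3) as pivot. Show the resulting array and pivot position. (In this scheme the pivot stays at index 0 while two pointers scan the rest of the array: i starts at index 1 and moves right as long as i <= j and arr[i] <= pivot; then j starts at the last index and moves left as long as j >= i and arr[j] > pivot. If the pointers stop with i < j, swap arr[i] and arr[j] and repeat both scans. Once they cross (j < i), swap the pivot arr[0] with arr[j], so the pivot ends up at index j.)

Hoare-style two-pointer partition with pivot = 3:

Initial array: [3, 25, 13, 5, 26, 3, 29]

Pointers start at i = 1, j = 6.
i stops at index 1 (arr[1]=25 > 3), j stops at index 5 (arr[5]=3 <= 3): swap arr[1] and arr[5], array becomes [3, 3, 13, 5, 26, 25, 29]
i ends at 2, j ends at 1: the pointers have crossed (j < i), so scanning stops.

Swap pivot arr[0] with arr[1] to place pivot at position 1: [3, 3, 13, 5, 26, 25, 29]
Pivot position: 1

After partitioning with pivot 3, the array becomes [3, 3, 13, 5, 26, 25, 29]. The pivot is placed at index 1. All elements to the left of the pivot are <= 3, and all elements to the right are > 3.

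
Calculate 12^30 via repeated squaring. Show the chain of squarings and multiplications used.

Computing 12^30 by squaring (build up from 12^1; each line after the first costs one multiplication):

12^1 = 12
12^2 = (12^1)^2 = 12^2 = 144
12^3 = 12 * 12^2 = 12 * 144 = 1728
12^6 = (12^3)^2 = 1728^2 = 2985984
12^7 = 12 * 12^6 = 12 * 2985984 = 35831808
12^14 = (12^7)^2 = 35831808^2 = 1283918464548864
12^15 = 12 * 12^14 = 12 * 1283918464548864 = 15407021574586368
12^30 = (12^15)^2 = 15407021574586368^2 = 237376313799769806328950291431424

Result: 237376313799769806328950291431424
Multiplications needed: 7 (7 lines after 12^1)

12^30 = 237376313799769806328950291431424. Using exponentiation by squaring, this requires 7 multiplications. The key idea: if the exponent is even, square the half-power; if odd, multiply by the base once.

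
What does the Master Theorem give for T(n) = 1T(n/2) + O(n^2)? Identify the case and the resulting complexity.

Master Theorem for T(n) = 1T(n/2) + O(n^2):

a = 1, b = 2, c = 2
log_b(a) = log_2(1) = 0.0000

Case 3: c = 2 > log_2(1) = 0.0000
T(n) = O(n^2) = O(n^2)

For T(n) = 1T(n/2) + O(n^2): log_2(1) = 0.0000. This is Case 3 of the Master Theorem (c > log_b(a), work dominated by root), giving O(n^2).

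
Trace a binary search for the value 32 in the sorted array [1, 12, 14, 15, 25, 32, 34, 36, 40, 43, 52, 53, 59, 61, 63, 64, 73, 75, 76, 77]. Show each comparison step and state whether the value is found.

Binary search for 32 in [1, 12, 14, 15, 25, 32, 34, 36, 40, 43, 52, 53, 59, 61, 63, 64, 73, 75, 76, 77]:

lo=0, hi=19, mid=9, arr[mid]=43 -> 43 > 32, search left half
lo=0, hi=8, mid=4, arr[mid]=25 -> 25 < 32, search right half
lo=5, hi=8, mid=6, arr[mid]=34 -> 34 > 32, search left half
lo=5, hi=5, mid=5, arr[mid]=32 -> Found target at index 5!

Binary search finds 32 at index 5 after 4 comparisons. The search repeatedly halves the search space by comparing with the middle element.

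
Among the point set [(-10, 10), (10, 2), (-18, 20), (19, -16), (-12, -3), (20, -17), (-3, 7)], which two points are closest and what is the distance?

Computing all pairwise distances among 7 points:

d((-10, 10), (10, 2)) = 21.5407
d((-10, 10), (-18, 20)) = 12.8062
d((-10, 10), (19, -16)) = 38.9487
d((-10, 10), (-12, -3)) = 13.1529
d((-10, 10), (20, -17)) = 40.3609
d((-10, 10), (-3, 7)) = 7.6158
d((10, 2), (-18, 20)) = 33.2866
d((10, 2), (19, -16)) = 20.1246
d((10, 2), (-12, -3)) = 22.561
d((10, 2), (20, -17)) = 21.4709
d((10, 2), (-3, 7)) = 13.9284
d((-18, 20), (19, -16)) = 51.6236
d((-18, 20), (-12, -3)) = 23.7697
d((-18, 20), (20, -17)) = 53.0377
d((-18, 20), (-3, 7)) = 19.8494
d((19, -16), (-12, -3)) = 33.6155
d((19, -16), (20, -17)) = 1.4142 <-- minimum
d((19, -16), (-3, 7)) = 31.8277
d((-12, -3), (20, -17)) = 34.9285
d((-12, -3), (-3, 7)) = 13.4536
d((20, -17), (-3, 7)) = 33.2415

Closest pair: (19, -16) and (20, -17) with distance 1.4142

The closest pair is (19, -16) and (20, -17) with Euclidean distance 1.4142. For 7 points, brute-force pairwise comparison is shown above. For large n, the divide-and-conquer algorithm (sort by x, recurse on halves, check the dividing strip) achieves O(n log n).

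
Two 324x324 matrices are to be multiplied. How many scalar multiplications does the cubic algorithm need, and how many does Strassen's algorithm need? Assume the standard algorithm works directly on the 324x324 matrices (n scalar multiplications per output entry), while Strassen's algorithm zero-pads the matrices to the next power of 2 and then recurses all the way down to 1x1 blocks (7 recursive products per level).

Matrix multiplication for 324x324 matrices:

Strassen's algorithm requires power-of-2 dimensions. Pad 324x324 to 512x512 (next power of 2).

Standard algorithm: 324^3 = 34012224 multiplications
Strassen's algorithm: 7^(log2(512)) = 7^9 = 40353607 multiplications
Difference: 34012224 - 40353607 = -6341383 (Strassen uses MORE here due to padding overhead — for small or just-over-power-of-2 n, padding can outweigh the per-level savings)

Standard: 34012224 multiplications (324^3). Strassen: 40353607 multiplications (7^9, after padding to 512x512). Strassen reduces 8 recursive multiplications to 7 at each level.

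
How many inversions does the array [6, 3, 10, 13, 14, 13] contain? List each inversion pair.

Finding inversions in [6, 3, 10, 13, 14, 13]:

(0, 1): arr[0]=6 > arr[1]=3
(4, 5): arr[4]=14 > arr[5]=13

Total inversions: 2

The array has 2 inversion(s): (0,1), (4,5). Each pair (i,j) satisfies i < j and arr[i] > arr[j].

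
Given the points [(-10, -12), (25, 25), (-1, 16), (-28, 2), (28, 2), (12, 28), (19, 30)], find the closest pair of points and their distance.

Computing all pairwise distances among 7 points:

d((-10, -12), (25, 25)) = 50.9313
d((-10, -12), (-1, 16)) = 29.4109
d((-10, -12), (-28, 2)) = 22.8035
d((-10, -12), (28, 2)) = 40.4969
d((-10, -12), (12, 28)) = 45.6508
d((-10, -12), (19, 30)) = 51.0392
d((25, 25), (-1, 16)) = 27.5136
d((25, 25), (-28, 2)) = 57.7754
d((25, 25), (28, 2)) = 23.1948
d((25, 25), (12, 28)) = 13.3417
d((25, 25), (19, 30)) = 7.8102
d((-1, 16), (-28, 2)) = 30.4138
d((-1, 16), (28, 2)) = 32.2025
d((-1, 16), (12, 28)) = 17.6918
d((-1, 16), (19, 30)) = 24.4131
d((-28, 2), (28, 2)) = 56.0
d((-28, 2), (12, 28)) = 47.7074
d((-28, 2), (19, 30)) = 54.7083
d((28, 2), (12, 28)) = 30.5287
d((28, 2), (19, 30)) = 29.4109
d((12, 28), (19, 30)) = 7.2801 <-- minimum

Closest pair: (12, 28) and (19, 30) with distance 7.2801

The closest pair is (12, 28) and (19, 30) with Euclidean distance 7.2801. For 7 points, brute-force pairwise comparison is shown above. For large n, the divide-and-conquer algorithm (sort by x, recurse on halves, check the dividing strip) achieves O(n log n).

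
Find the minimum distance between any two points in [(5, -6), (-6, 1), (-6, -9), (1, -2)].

Computing all pairwise distances among 4 points:

d((5, -6), (-6, 1)) = 13.0384
d((5, -6), (-6, -9)) = 11.4018
d((5, -6), (1, -2)) = 5.6569 <-- minimum
d((-6, 1), (-6, -9)) = 10.0
d((-6, 1), (1, -2)) = 7.6158
d((-6, -9), (1, -2)) = 9.8995

Closest pair: (5, -6) and (1, -2) with distance 5.6569

The closest pair is (5, -6) and (1, -2) with Euclidean distance 5.6569. For 4 points, brute-force pairwise comparison is shown above. For large n, the divide-and-conquer algorithm (sort by x, recurse on halves, check the dividing strip) achieves O(n log n).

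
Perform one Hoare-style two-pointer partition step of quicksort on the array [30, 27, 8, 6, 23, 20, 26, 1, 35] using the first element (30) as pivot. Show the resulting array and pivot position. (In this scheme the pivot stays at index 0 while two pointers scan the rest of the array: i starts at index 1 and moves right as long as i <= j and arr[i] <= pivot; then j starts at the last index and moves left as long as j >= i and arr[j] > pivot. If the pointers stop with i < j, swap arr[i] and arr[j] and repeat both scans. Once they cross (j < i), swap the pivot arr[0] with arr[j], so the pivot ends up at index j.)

Hoare-style two-pointer partition with pivot = 30:

Initial array: [30, 27, 8, 6, 23, 20, 26, 1, 35]

Pointers start at i = 1, j = 8.
i ends at 8, j ends at 7: the pointers have crossed (j < i), so scanning stops.

Swap pivot arr[0] with arr[7] to place pivot at position 7: [1, 27, 8, 6, 23, 20, 26, 30, 35]
Pivot position: 7

After partitioning with pivot 30, the array becomes [1, 27, 8, 6, 23, 20, 26, 30, 35]. The pivot is placed at index 7. All elements to the left of the pivot are <= 30, and all elements to the right are > 30.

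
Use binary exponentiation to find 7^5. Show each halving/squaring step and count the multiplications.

Computing 7^5 by squaring (build up from 7^1; each line after the first costs one multiplication):

7^1 = 7
7^2 = (7^1)^2 = 7^2 = 49
7^4 = (7^2)^2 = 49^2 = 2401
7^5 = 7 * 7^4 = 7 * 2401 = 16807

Result: 16807
Multiplications needed: 3 (3 lines after 7^1)

7^5 = 16807. Using exponentiation by squaring, this requires 3 multiplications. The key idea: if the exponent is even, square the half-power; if odd, multiply by the base once.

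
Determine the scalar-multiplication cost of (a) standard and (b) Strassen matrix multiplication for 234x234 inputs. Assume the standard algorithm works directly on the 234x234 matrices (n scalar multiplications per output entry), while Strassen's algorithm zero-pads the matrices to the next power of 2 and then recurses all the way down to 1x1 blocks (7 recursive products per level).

Matrix multiplication for 234x234 matrices:

Strassen's algorithm requires power-of-2 dimensions. Pad 234x234 to 256x256 (next power of 2).

Standard algorithm: 234^3 = 12812904 multiplications
Strassen's algorithm: 7^(log2(256)) = 7^8 = 5764801 multiplications
Savings: 12812904 - 5764801 = 7048103 multiplications

Standard: 12812904 multiplications (234^3). Strassen: 5764801 multiplications (7^8, after padding to 256x256). Strassen reduces 8 recursive multiplications to 7 at each level.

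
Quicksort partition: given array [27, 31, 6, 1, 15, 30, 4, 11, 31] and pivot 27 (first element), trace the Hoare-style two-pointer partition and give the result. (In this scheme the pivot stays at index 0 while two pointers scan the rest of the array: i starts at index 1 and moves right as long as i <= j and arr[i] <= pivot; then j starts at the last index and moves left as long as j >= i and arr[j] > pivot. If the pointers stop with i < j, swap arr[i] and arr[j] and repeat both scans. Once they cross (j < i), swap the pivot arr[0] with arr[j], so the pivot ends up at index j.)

Hoare-style two-pointer partition with pivot = 27:

Initial array: [27, 31, 6, 1, 15, 30, 4, 11, 31]

Pointers start at i = 1, j = 8.
i stops at index 1 (arr[1]=31 > 27), j stops at index 7 (arr[7]=11 <= 27): swap arr[1] and arr[7], array becomes [27, 11, 6, 1, 15, 30, 4, 31, 31]
i stops at index 5 (arr[5]=30 > 27), j stops at index 6 (arr[6]=4 <= 27): swap arr[5] and arr[6], array becomes [27, 11, 6, 1, 15, 4, 30, 31, 31]
i ends at 6, j ends at 5: the pointers have crossed (j < i), so scanning stops.

Swap pivot arr[0] with arr[5] to place pivot at position 5: [4, 11, 6, 1, 15, 27, 30, 31, 31]
Pivot position: 5

After partitioning with pivot 27, the array becomes [4, 11, 6, 1, 15, 27, 30, 31, 31]. The pivot is placed at index 5. All elements to the left of the pivot are <= 27, and all elements to the right are > 27.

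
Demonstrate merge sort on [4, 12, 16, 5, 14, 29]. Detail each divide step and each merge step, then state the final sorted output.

Merge sort trace:

Split: [4, 12, 16, 5, 14, 29] -> [4, 12, 16] and [5, 14, 29]
  Split: [4, 12, 16] -> [4] and [12, 16]
    Split: [12, 16] -> [12] and [16]
    Merge: [12] + [16] -> [12, 16]
  Merge: [4] + [12, 16] -> [4, 12, 16]
  Split: [5, 14, 29] -> [5] and [14, 29]
    Split: [14, 29] -> [14] and [29]
    Merge: [14] + [29] -> [14, 29]
  Merge: [5] + [14, 29] -> [5, 14, 29]
Merge: [4, 12, 16] + [5, 14, 29] -> [4, 5, 12, 14, 16, 29]

Final sorted array: [4, 5, 12, 14, 16, 29]

The merge sort proceeds by recursively splitting the array and merging sorted halves.
After all merges, the sorted array is [4, 5, 12, 14, 16, 29].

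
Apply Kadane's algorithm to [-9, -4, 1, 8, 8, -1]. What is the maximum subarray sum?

Using Kadane's algorithm on [-9, -4, 1, 8, 8, -1]:

Scanning through the array:
Position 1 (value -4): max_ending_here = -4, max_so_far = -4
Position 2 (value 1): max_ending_here = 1, max_so_far = 1
Position 3 (value 8): max_ending_here = 9, max_so_far = 9
Position 4 (value 8): max_ending_here = 17, max_so_far = 17
Position 5 (value -1): max_ending_here = 16, max_so_far = 17

Maximum subarray: [1, 8, 8]
Maximum sum: 17

The maximum subarray is [1, 8, 8] with sum 17. This subarray runs from index 2 to index 4.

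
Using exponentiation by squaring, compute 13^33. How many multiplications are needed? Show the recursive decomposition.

Computing 13^33 by squaring (build up from 13^1; each line after the first costs one multiplication):

13^1 = 13
13^2 = (13^1)^2 = 13^2 = 169
13^4 = (13^2)^2 = 169^2 = 28561
13^8 = (13^4)^2 = 28561^2 = 815730721
13^16 = (13^8)^2 = 815730721^2 = 665416609183179841
13^32 = (13^16)^2 = 665416609183179841^2 = 442779263776840698304313192148785281
13^33 = 13 * 13^32 = 13 * 442779263776840698304313192148785281 = 5756130429098929077956071497934208653

Result: 5756130429098929077956071497934208653
Multiplications needed: 6 (6 lines after 13^1)

13^33 = 5756130429098929077956071497934208653. Using exponentiation by squaring, this requires 6 multiplications. The key idea: if the exponent is even, square the half-power; if odd, multiply by the base once.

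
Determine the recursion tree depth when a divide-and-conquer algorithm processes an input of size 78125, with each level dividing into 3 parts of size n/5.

For divide and conquer with division factor 5:

Problem sizes at each level:
Level 0: 78125
Level 1: 15625
Level 2: 3125
Level 3: 625
Level 4: 125
Level 5: 25
Level 6: 5
Level 7: 1

The root is level 0 and the size-1 base case is level 7 (the tree spans levels 0 through 7, i.e. 8 levels counting the root), so the depth is the number of divisions: log_5(78125) = 7

The recursion tree depth is log_5(78125) = 7. At each level, the problem size is divided by 5, so it takes 7 divisions to reduce to a base case of size 1. The algorithm makes 3 recursive calls at each level.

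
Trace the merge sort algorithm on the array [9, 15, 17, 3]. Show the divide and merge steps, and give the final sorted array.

Merge sort trace:

Split: [9, 15, 17, 3] -> [9, 15] and [17, 3]
  Split: [9, 15] -> [9] and [15]
  Merge: [9] + [15] -> [9, 15]
  Split: [17, 3] -> [17] and [3]
  Merge: [17] + [3] -> [3, 17]
Merge: [9, 15] + [3, 17] -> [3, 9, 15, 17]

Final sorted array: [3, 9, 15, 17]

The merge sort proceeds by recursively splitting the array and merging sorted halves.
After all merges, the sorted array is [3, 9, 15, 17].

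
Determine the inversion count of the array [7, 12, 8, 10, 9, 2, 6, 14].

Finding inversions in [7, 12, 8, 10, 9, 2, 6, 14]:

(0, 5): arr[0]=7 > arr[5]=2
(0, 6): arr[0]=7 > arr[6]=6
(1, 2): arr[1]=12 > arr[2]=8
(1, 3): arr[1]=12 > arr[3]=10
(1, 4): arr[1]=12 > arr[4]=9
(1, 5): arr[1]=12 > arr[5]=2
(1, 6): arr[1]=12 > arr[6]=6
(2, 5): arr[2]=8 > arr[5]=2
(2, 6): arr[2]=8 > arr[6]=6
(3, 4): arr[3]=10 > arr[4]=9
(3, 5): arr[3]=10 > arr[5]=2
(3, 6): arr[3]=10 > arr[6]=6
(4, 5): arr[4]=9 > arr[5]=2
(4, 6): arr[4]=9 > arr[6]=6

Total inversions: 14

The array has 14 inversion(s): (0,5), (0,6), (1,2), (1,3), (1,4), (1,5), (1,6), (2,5), (2,6), (3,4), (3,5), (3,6), (4,5), (4,6). Each pair (i,j) satisfies i < j and arr[i] > arr[j].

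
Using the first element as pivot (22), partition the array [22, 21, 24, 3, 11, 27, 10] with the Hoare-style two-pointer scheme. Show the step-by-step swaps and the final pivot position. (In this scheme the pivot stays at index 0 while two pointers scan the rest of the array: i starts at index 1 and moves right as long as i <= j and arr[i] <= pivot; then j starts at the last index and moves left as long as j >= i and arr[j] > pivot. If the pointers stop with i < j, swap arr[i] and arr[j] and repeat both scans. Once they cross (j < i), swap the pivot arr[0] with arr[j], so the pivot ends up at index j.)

Hoare-style two-pointer partition with pivot = 22:

Initial array: [22, 21, 24, 3, 11, 27, 10]

Pointers start at i = 1, j = 6.
i stops at index 2 (arr[2]=24 > 22), j stops at index 6 (arr[6]=10 <= 22): swap arr[2] and arr[6], array becomes [22, 21, 10, 3, 11, 27, 24]
i ends at 5, j ends at 4: the pointers have crossed (j < i), so scanning stops.

Swap pivot arr[0] with arr[4] to place pivot at position 4: [11, 21, 10, 3, 22, 27, 24]
Pivot position: 4

After partitioning with pivot 22, the array becomes [11, 21, 10, 3, 22, 27, 24]. The pivot is placed at index 4. All elements to the left of the pivot are <= 22, and all elements to the right are > 22.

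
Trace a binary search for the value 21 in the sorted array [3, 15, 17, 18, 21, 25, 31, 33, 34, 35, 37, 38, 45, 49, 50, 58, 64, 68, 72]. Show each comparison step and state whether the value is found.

Binary search for 21 in [3, 15, 17, 18, 21, 25, 31, 33, 34, 35, 37, 38, 45, 49, 50, 58, 64, 68, 72]:

lo=0, hi=18, mid=9, arr[mid]=35 -> 35 > 21, search left half
lo=0, hi=8, mid=4, arr[mid]=21 -> Found target at index 4!

Binary search finds 21 at index 4 after 2 comparisons. The search repeatedly halves the search space by comparing with the middle element.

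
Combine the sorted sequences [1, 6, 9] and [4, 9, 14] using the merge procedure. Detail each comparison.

Merging process:

Compare 1 vs 4: take 1 from left. Merged: [1]
Compare 6 vs 4: take 4 from right. Merged: [1, 4]
Compare 6 vs 9: take 6 from left. Merged: [1, 4, 6]
Compare 9 vs 9: take 9 from left. Merged: [1, 4, 6, 9]
Append remaining from right: [9, 14]. Merged: [1, 4, 6, 9, 9, 14]

Final merged array: [1, 4, 6, 9, 9, 14]
Total comparisons: 4

The merged array is [1, 4, 6, 9, 9, 14], requiring 4 comparisons. The merge step runs in O(n) time where n is the total number of elements.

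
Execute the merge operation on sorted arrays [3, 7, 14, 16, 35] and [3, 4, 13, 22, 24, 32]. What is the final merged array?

Merging process:

Compare 3 vs 3: take 3 from left. Merged: [3]
Compare 7 vs 3: take 3 from right. Merged: [3, 3]
Compare 7 vs 4: take 4 from right. Merged: [3, 3, 4]
Compare 7 vs 13: take 7 from left. Merged: [3, 3, 4, 7]
Compare 14 vs 13: take 13 from right. Merged: [3, 3, 4, 7, 13]
Compare 14 vs 22: take 14 from left. Merged: [3, 3, 4, 7, 13, 14]
Compare 16 vs 22: take 16 from left. Merged: [3, 3, 4, 7, 13, 14, 16]
Compare 35 vs 22: take 22 from right. Merged: [3, 3, 4, 7, 13, 14, 16, 22]
Compare 35 vs 24: take 24 from right. Merged: [3, 3, 4, 7, 13, 14, 16, 22, 24]
Compare 35 vs 32: take 32 from right. Merged: [3, 3, 4, 7, 13, 14, 16, 22, 24, 32]
Append remaining from left: [35]. Merged: [3, 3, 4, 7, 13, 14, 16, 22, 24, 32, 35]

Final merged array: [3, 3, 4, 7, 13, 14, 16, 22, 24, 32, 35]
Total comparisons: 10

The merged array is [3, 3, 4, 7, 13, 14, 16, 22, 24, 32, 35], requiring 10 comparisons. The merge step runs in O(n) time where n is the total number of elements.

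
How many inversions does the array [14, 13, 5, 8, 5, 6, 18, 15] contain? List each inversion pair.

Finding inversions in [14, 13, 5, 8, 5, 6, 18, 15]:

(0, 1): arr[0]=14 > arr[1]=13
(0, 2): arr[0]=14 > arr[2]=5
(0, 3): arr[0]=14 > arr[3]=8
(0, 4): arr[0]=14 > arr[4]=5
(0, 5): arr[0]=14 > arr[5]=6
(1, 2): arr[1]=13 > arr[2]=5
(1, 3): arr[1]=13 > arr[3]=8
(1, 4): arr[1]=13 > arr[4]=5
(1, 5): arr[1]=13 > arr[5]=6
(3, 4): arr[3]=8 > arr[4]=5
(3, 5): arr[3]=8 > arr[5]=6
(6, 7): arr[6]=18 > arr[7]=15

Total inversions: 12

The array has 12 inversion(s): (0,1), (0,2), (0,3), (0,4), (0,5), (1,2), (1,3), (1,4), (1,5), (3,4), (3,5), (6,7). Each pair (i,j) satisfies i < j and arr[i] > arr[j].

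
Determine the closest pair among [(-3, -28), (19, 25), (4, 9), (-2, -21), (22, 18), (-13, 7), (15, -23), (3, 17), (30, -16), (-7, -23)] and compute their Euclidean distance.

Computing all pairwise distances among 10 points:

d((-3, -28), (19, 25)) = 57.3847
d((-3, -28), (4, 9)) = 37.6563
d((-3, -28), (-2, -21)) = 7.0711
d((-3, -28), (22, 18)) = 52.3546
d((-3, -28), (-13, 7)) = 36.4005
d((-3, -28), (15, -23)) = 18.6815
d((-3, -28), (3, 17)) = 45.3982
d((-3, -28), (30, -16)) = 35.1141
d((-3, -28), (-7, -23)) = 6.4031
d((19, 25), (4, 9)) = 21.9317
d((19, 25), (-2, -21)) = 50.5668
d((19, 25), (22, 18)) = 7.6158
d((19, 25), (-13, 7)) = 36.7151
d((19, 25), (15, -23)) = 48.1664
d((19, 25), (3, 17)) = 17.8885
d((19, 25), (30, -16)) = 42.45
d((19, 25), (-7, -23)) = 54.5894
d((4, 9), (-2, -21)) = 30.5941
d((4, 9), (22, 18)) = 20.1246
d((4, 9), (-13, 7)) = 17.1172
d((4, 9), (15, -23)) = 33.8378
d((4, 9), (3, 17)) = 8.0623
d((4, 9), (30, -16)) = 36.0694
d((4, 9), (-7, -23)) = 33.8378
d((-2, -21), (22, 18)) = 45.793
d((-2, -21), (-13, 7)) = 30.0832
d((-2, -21), (15, -23)) = 17.1172
d((-2, -21), (3, 17)) = 38.3275
d((-2, -21), (30, -16)) = 32.3883
d((-2, -21), (-7, -23)) = 5.3852 <-- minimum
d((22, 18), (-13, 7)) = 36.6879
d((22, 18), (15, -23)) = 41.5933
d((22, 18), (3, 17)) = 19.0263
d((22, 18), (30, -16)) = 34.9285
d((22, 18), (-7, -23)) = 50.2195
d((-13, 7), (15, -23)) = 41.0366
d((-13, 7), (3, 17)) = 18.868
d((-13, 7), (30, -16)) = 48.7647
d((-13, 7), (-7, -23)) = 30.5941
d((15, -23), (3, 17)) = 41.7612
d((15, -23), (30, -16)) = 16.5529
d((15, -23), (-7, -23)) = 22.0
d((3, 17), (30, -16)) = 42.638
d((3, 17), (-7, -23)) = 41.2311
d((30, -16), (-7, -23)) = 37.6563

Closest pair: (-2, -21) and (-7, -23) with distance 5.3852

The closest pair is (-2, -21) and (-7, -23) with Euclidean distance 5.3852. For 10 points, brute-force pairwise comparison is shown above. For large n, the divide-and-conquer algorithm (sort by x, recurse on halves, check the dividing strip) achieves O(n log n).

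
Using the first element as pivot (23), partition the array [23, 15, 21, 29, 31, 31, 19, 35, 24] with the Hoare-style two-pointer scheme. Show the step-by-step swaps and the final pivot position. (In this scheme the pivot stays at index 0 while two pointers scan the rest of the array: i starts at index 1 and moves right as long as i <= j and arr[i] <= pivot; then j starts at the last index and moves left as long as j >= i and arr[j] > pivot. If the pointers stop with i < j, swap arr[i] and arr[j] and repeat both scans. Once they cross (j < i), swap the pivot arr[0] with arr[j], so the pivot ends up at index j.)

Hoare-style two-pointer partition with pivot = 23:

Initial array: [23, 15, 21, 29, 31, 31, 19, 35, 24]

Pointers start at i = 1, j = 8.
i stops at index 3 (arr[3]=29 > 23), j stops at index 6 (arr[6]=19 <= 23): swap arr[3] and arr[6], array becomes [23, 15, 21, 19, 31, 31, 29, 35, 24]
i ends at 4, j ends at 3: the pointers have crossed (j < i), so scanning stops.

Swap pivot arr[0] with arr[3] to place pivot at position 3: [19, 15, 21, 23, 31, 31, 29, 35, 24]
Pivot position: 3

After partitioning with pivot 23, the array becomes [19, 15, 21, 23, 31, 31, 29, 35, 24]. The pivot is placed at index 3. All elements to the left of the pivot are <= 23, and all elements to the right are > 23.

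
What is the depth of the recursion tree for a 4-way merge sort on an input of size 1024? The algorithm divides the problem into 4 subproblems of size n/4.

For divide and conquer with division factor 4:

Problem sizes at each level:
Level 0: 1024
Level 1: 256
Level 2: 64
Level 3: 16
Level 4: 4
Level 5: 1

The root is level 0 and the size-1 base case is level 5 (the tree spans levels 0 through 5, i.e. 6 levels counting the root), so the depth is the number of divisions: log_4(1024) = 5

The recursion tree depth is log_4(1024) = 5. At each level, the problem size is divided by 4, so it takes 5 divisions to reduce to a base case of size 1. The algorithm makes 4 recursive calls at each level.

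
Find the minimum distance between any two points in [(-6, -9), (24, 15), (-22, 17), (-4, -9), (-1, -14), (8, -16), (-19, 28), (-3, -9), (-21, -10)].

Computing all pairwise distances among 9 points:

d((-6, -9), (24, 15)) = 38.4187
d((-6, -9), (-22, 17)) = 30.5287
d((-6, -9), (-4, -9)) = 2.0
d((-6, -9), (-1, -14)) = 7.0711
d((-6, -9), (8, -16)) = 15.6525
d((-6, -9), (-19, 28)) = 39.2173
d((-6, -9), (-3, -9)) = 3.0
d((-6, -9), (-21, -10)) = 15.0333
d((24, 15), (-22, 17)) = 46.0435
d((24, 15), (-4, -9)) = 36.8782
d((24, 15), (-1, -14)) = 38.2884
d((24, 15), (8, -16)) = 34.8855
d((24, 15), (-19, 28)) = 44.9222
d((24, 15), (-3, -9)) = 36.1248
d((24, 15), (-21, -10)) = 51.4782
d((-22, 17), (-4, -9)) = 31.6228
d((-22, 17), (-1, -14)) = 37.4433
d((-22, 17), (8, -16)) = 44.5982
d((-22, 17), (-19, 28)) = 11.4018
d((-22, 17), (-3, -9)) = 32.2025
d((-22, 17), (-21, -10)) = 27.0185
d((-4, -9), (-1, -14)) = 5.831
d((-4, -9), (8, -16)) = 13.8924
d((-4, -9), (-19, 28)) = 39.9249
d((-4, -9), (-3, -9)) = 1.0 <-- minimum
d((-4, -9), (-21, -10)) = 17.0294
d((-1, -14), (8, -16)) = 9.2195
d((-1, -14), (-19, 28)) = 45.6946
d((-1, -14), (-3, -9)) = 5.3852
d((-1, -14), (-21, -10)) = 20.3961
d((8, -16), (-19, 28)) = 51.6236
d((8, -16), (-3, -9)) = 13.0384
d((8, -16), (-21, -10)) = 29.6142
d((-19, 28), (-3, -9)) = 40.3113
d((-19, 28), (-21, -10)) = 38.0526
d((-3, -9), (-21, -10)) = 18.0278

Closest pair: (-4, -9) and (-3, -9) with distance 1.0

The closest pair is (-4, -9) and (-3, -9) with Euclidean distance 1.0. For 9 points, brute-force pairwise comparison is shown above. For large n, the divide-and-conquer algorithm (sort by x, recurse on halves, check the dividing strip) achieves O(n log n).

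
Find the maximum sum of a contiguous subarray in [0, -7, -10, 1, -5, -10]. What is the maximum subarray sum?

Using Kadane's algorithm on [0, -7, -10, 1, -5, -10]:

Scanning through the array:
Position 1 (value -7): max_ending_here = -7, max_so_far = 0
Position 2 (value -10): max_ending_here = -10, max_so_far = 0
Position 3 (value 1): max_ending_here = 1, max_so_far = 1
Position 4 (value -5): max_ending_here = -4, max_so_far = 1
Position 5 (value -10): max_ending_here = -10, max_so_far = 1

Maximum subarray: [1]
Maximum sum: 1

The maximum subarray is [1] with sum 1. This subarray runs from index 3 to index 3.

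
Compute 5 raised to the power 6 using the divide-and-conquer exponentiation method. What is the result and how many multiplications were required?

Computing 5^6 by squaring (build up from 5^1; each line after the first costs one multiplication):

5^1 = 5
5^2 = (5^1)^2 = 5^2 = 25
5^3 = 5 * 5^2 = 5 * 25 = 125
5^6 = (5^3)^2 = 125^2 = 15625

Result: 15625
Multiplications needed: 3 (3 lines after 5^1)

5^6 = 15625. Using exponentiation by squaring, this requires 3 multiplications. The key idea: if the exponent is even, square the half-power; if odd, multiply by the base once.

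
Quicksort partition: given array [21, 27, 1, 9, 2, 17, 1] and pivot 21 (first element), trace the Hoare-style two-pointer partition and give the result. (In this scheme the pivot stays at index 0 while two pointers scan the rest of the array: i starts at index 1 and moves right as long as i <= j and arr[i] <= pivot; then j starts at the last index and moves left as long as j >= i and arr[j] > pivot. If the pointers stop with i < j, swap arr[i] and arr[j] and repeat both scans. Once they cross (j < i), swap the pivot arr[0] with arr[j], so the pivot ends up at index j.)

Hoare-style two-pointer partition with pivot = 21:

Initial array: [21, 27, 1, 9, 2, 17, 1]

Pointers start at i = 1, j = 6.
i stops at index 1 (arr[1]=27 > 21), j stops at index 6 (arr[6]=1 <= 21): swap arr[1] and arr[6], array becomes [21, 1, 1, 9, 2, 17, 27]
i ends at 6, j ends at 5: the pointers have crossed (j < i), so scanning stops.

Swap pivot arr[0] with arr[5] to place pivot at position 5: [17, 1, 1, 9, 2, 21, 27]
Pivot position: 5

After partitioning with pivot 21, the array becomes [17, 1, 1, 9, 2, 21, 27]. The pivot is placed at index 5. All elements to the left of the pivot are <= 21, and all elements to the right are > 21.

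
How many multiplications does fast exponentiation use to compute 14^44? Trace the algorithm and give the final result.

Computing 14^44 by squaring (build up from 14^1; each line after the first costs one multiplication):

14^1 = 14
14^2 = (14^1)^2 = 14^2 = 196
14^4 = (14^2)^2 = 196^2 = 38416
14^5 = 14 * 14^4 = 14 * 38416 = 537824
14^10 = (14^5)^2 = 537824^2 = 289254654976
14^11 = 14 * 14^10 = 14 * 289254654976 = 4049565169664
14^22 = (14^11)^2 = 4049565169664^2 = 16398978063355821105872896
14^44 = (14^22)^2 = 16398978063355821105872896^2 = 268926481522425436988250652599945506664302107426816

Result: 268926481522425436988250652599945506664302107426816
Multiplications needed: 7 (7 lines after 14^1)

14^44 = 268926481522425436988250652599945506664302107426816. Using exponentiation by squaring, this requires 7 multiplications. The key idea: if the exponent is even, square the half-power; if odd, multiply by the base once.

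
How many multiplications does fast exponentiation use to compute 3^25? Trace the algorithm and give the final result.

Computing 3^25 by squaring (build up from 3^1; each line after the first costs one multiplication):

3^1 = 3
3^2 = (3^1)^2 = 3^2 = 9
3^3 = 3 * 3^2 = 3 * 9 = 27
3^6 = (3^3)^2 = 27^2 = 729
3^12 = (3^6)^2 = 729^2 = 531441
3^24 = (3^12)^2 = 531441^2 = 282429536481
3^25 = 3 * 3^24 = 3 * 282429536481 = 847288609443

Result: 847288609443
Multiplications needed: 6 (6 lines after 3^1)

3^25 = 847288609443. Using exponentiation by squaring, this requires 6 multiplications. The key idea: if the exponent is even, square the half-power; if odd, multiply by the base once.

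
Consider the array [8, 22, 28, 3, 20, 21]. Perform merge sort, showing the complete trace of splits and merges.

Merge sort trace:

Split: [8, 22, 28, 3, 20, 21] -> [8, 22, 28] and [3, 20, 21]
  Split: [8, 22, 28] -> [8] and [22, 28]
    Split: [22, 28] -> [22] and [28]
    Merge: [22] + [28] -> [22, 28]
  Merge: [8] + [22, 28] -> [8, 22, 28]
  Split: [3, 20, 21] -> [3] and [20, 21]
    Split: [20, 21] -> [20] and [21]
    Merge: [20] + [21] -> [20, 21]
  Merge: [3] + [20, 21] -> [3, 20, 21]
Merge: [8, 22, 28] + [3, 20, 21] -> [3, 8, 20, 21, 22, 28]

Final sorted array: [3, 8, 20, 21, 22, 28]

The merge sort proceeds by recursively splitting the array and merging sorted halves.
After all merges, the sorted array is [3, 8, 20, 21, 22, 28].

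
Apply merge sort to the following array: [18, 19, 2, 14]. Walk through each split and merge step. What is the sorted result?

Merge sort trace:

Split: [18, 19, 2, 14] -> [18, 19] and [2, 14]
  Split: [18, 19] -> [18] and [19]
  Merge: [18] + [19] -> [18, 19]
  Split: [2, 14] -> [2] and [14]
  Merge: [2] + [14] -> [2, 14]
Merge: [18, 19] + [2, 14] -> [2, 14, 18, 19]

Final sorted array: [2, 14, 18, 19]

The merge sort proceeds by recursively splitting the array and merging sorted halves.
After all merges, the sorted array is [2, 14, 18, 19].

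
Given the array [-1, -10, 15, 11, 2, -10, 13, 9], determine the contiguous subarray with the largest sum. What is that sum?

Using Kadane's algorithm on [-1, -10, 15, 11, 2, -10, 13, 9]:

Scanning through the array:
Position 1 (value -10): max_ending_here = -10, max_so_far = -1
Position 2 (value 15): max_ending_here = 15, max_so_far = 15
Position 3 (value 11): max_ending_here = 26, max_so_far = 26
Position 4 (value 2): max_ending_here = 28, max_so_far = 28
Position 5 (value -10): max_ending_here = 18, max_so_far = 28
Position 6 (value 13): max_ending_here = 31, max_so_far = 31
Position 7 (value 9): max_ending_here = 40, max_so_far = 40

Maximum subarray: [15, 11, 2, -10, 13, 9]
Maximum sum: 40

The maximum subarray is [15, 11, 2, -10, 13, 9] with sum 40. This subarray runs from index 2 to index 7.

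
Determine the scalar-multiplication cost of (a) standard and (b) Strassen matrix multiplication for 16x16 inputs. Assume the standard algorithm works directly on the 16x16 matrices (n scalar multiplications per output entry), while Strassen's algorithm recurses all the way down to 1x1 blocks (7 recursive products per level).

Matrix multiplication for 16x16 matrices:

Standard algorithm: 16^3 = 4096 multiplications
Strassen's algorithm: 7^(log2(16)) = 7^4 = 2401 multiplications
Savings: 4096 - 2401 = 1695 multiplications

Standard: 4096 multiplications (16^3). Strassen: 2401 multiplications (7^4). Strassen reduces 8 recursive multiplications to 7 at each level.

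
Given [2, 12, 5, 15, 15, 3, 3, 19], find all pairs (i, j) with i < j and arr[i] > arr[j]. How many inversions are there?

Finding inversions in [2, 12, 5, 15, 15, 3, 3, 19]:

(1, 2): arr[1]=12 > arr[2]=5
(1, 5): arr[1]=12 > arr[5]=3
(1, 6): arr[1]=12 > arr[6]=3
(2, 5): arr[2]=5 > arr[5]=3
(2, 6): arr[2]=5 > arr[6]=3
(3, 5): arr[3]=15 > arr[5]=3
(3, 6): arr[3]=15 > arr[6]=3
(4, 5): arr[4]=15 > arr[5]=3
(4, 6): arr[4]=15 > arr[6]=3

Total inversions: 9

The array has 9 inversion(s): (1,2), (1,5), (1,6), (2,5), (2,6), (3,5), (3,6), (4,5), (4,6). Each pair (i,j) satisfies i < j and arr[i] > arr[j].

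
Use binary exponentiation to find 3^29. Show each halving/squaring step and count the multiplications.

Computing 3^29 by squaring (build up from 3^1; each line after the first costs one multiplication):

3^1 = 3
3^2 = (3^1)^2 = 3^2 = 9
3^3 = 3 * 3^2 = 3 * 9 = 27
3^6 = (3^3)^2 = 27^2 = 729
3^7 = 3 * 3^6 = 3 * 729 = 2187
3^14 = (3^7)^2 = 2187^2 = 4782969
3^28 = (3^14)^2 = 4782969^2 = 22876792454961
3^29 = 3 * 3^28 = 3 * 22876792454961 = 68630377364883

Result: 68630377364883
Multiplications needed: 7 (7 lines after 3^1)

3^29 = 68630377364883. Using exponentiation by squaring, this requires 7 multiplications. The key idea: if the exponent is even, square the half-power; if odd, multiply by the base once.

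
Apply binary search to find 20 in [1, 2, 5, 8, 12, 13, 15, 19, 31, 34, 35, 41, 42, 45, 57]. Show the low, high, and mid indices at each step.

Binary search for 20 in [1, 2, 5, 8, 12, 13, 15, 19, 31, 34, 35, 41, 42, 45, 57]:

lo=0, hi=14, mid=7, arr[mid]=19 -> 19 < 20, search right half
lo=8, hi=14, mid=11, arr[mid]=41 -> 41 > 20, search left half
lo=8, hi=10, mid=9, arr[mid]=34 -> 34 > 20, search left half
lo=8, hi=8, mid=8, arr[mid]=31 -> 31 > 20, search left half
lo=8 > hi=7, target 20 not found

Binary search determines that 20 is not in the array after 4 comparisons. The search space was exhausted without finding the target.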